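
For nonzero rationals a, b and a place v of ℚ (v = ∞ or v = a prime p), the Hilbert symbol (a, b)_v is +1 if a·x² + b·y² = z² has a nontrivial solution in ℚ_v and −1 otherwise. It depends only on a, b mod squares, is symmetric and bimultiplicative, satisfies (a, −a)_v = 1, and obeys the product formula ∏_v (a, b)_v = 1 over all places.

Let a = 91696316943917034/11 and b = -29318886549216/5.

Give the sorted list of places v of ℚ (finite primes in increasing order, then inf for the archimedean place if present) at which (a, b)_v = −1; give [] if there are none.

(a, b) ≡ (369886, -113112988230) mod (ℚ^×)²; places V = {2, 3, 5, 11, 17, 19, 23, 29, 37, 43, ∞}.
(a,b)_43: α=1, u≡5; β=1, v≡7 (mod 43); (5|43)=-1, (7|43)=-1; sign (−1)^1·-1^1·-1^1 = -1.
(a,b)_23: α=1, u≡14; β=1, v≡14 (mod 23); (14|23)=-1, (14|23)=-1; sign (−1)^1·-1^1·-1^1 = -1.
(a,b)_29: α=2, u≡9; β=1, v≡2 (mod 29); (9|29)=+1, (2|29)=-1; sign (−1)^0·+1^1·-1^2 = +1.
(a,b)_37: α=2, u≡9; β=1, v≡15 (mod 37); (9|37)=+1, (15|37)=-1; sign (−1)^0·+1^1·-1^2 = +1.
(a,b)_19: α=2, u≡15; β=1, v≡8 (mod 19); (15|19)=-1, (8|19)=-1; sign (−1)^0·-1^1·-1^2 = -1.
(a,b)_∞: sgn(369886)=+, sgn(-113112988230)=−, so +1.
(a,b)_3: α=8, u≡1; β=5, v≡2 (mod 3); (1|3)=+1, (2|3)=-1; sign (−1)^0·+1^5·-1^8 = +1.
(a,b)_2: α=1, β=5; u≡7, v≡5 (mod 8); ε(u)ε(v)=1·0, αω(v)=1·1, βω(u)=5·0; sum ≡ 1  ⇒  -1.
(a,b)_17: α=1, u≡16; β=1, v≡9 (mod 17); (16|17)=+1, (9|17)=+1; sign (−1)^0·+1^1·+1^1 = +1.
(a,b)_11: α=-1, u≡8; β=1, v≡4 (mod 11); (8|11)=-1, (4|11)=+1; sign (−1)^1·-1^1·+1^-1 = +1.
(a,b)_5: α=0, u≡4; β=-1, v≡4 (mod 5); (4|5)=+1, (4|5)=+1; sign (−1)^0·+1^-1·+1^0 = +1.
Ram(369886, -113112988230) = {2, 19, 23, 43}; no ℚ_2-point on the conic.

[2, 19, 23, 43]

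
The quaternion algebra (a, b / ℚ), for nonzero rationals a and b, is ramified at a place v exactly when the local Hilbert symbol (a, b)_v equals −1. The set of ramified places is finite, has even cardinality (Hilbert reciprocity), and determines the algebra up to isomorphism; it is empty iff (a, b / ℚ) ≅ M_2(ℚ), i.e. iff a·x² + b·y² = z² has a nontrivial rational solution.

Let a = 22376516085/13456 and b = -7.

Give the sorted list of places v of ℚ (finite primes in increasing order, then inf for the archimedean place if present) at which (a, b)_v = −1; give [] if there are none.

Mod squares: a ≡ 2283085, b ≡ -7. Check v ∈ {∞, 2, 3, 5, 7, 11, 29, 37, 41, 43}.
v=41: a=41^1·(≡12), b=41^0·(≡34) mod 41; (12|41)=-1, (34|41)=-1; (−1)^{1·0·20}·(-1)^0·(-1)^1 = -1.
v=2: v_2(a)=-4, v_2(b)=0; units ≡ 5, 1 (mod 8); ε·ε+αω+βω = 0·0+-4·0+0·1 ≡ 0  ⇒  (a,b)_2 = +1.
v=7: a=7^1·(≡2), b=7^1·(≡6) mod 7; (2|7)=+1, (6|7)=-1; (−1)^{1·1·3}·(+1)^1·(-1)^1 = +1.
v=∞: 2283085 > 0 and -7 < 0  ⇒  (a,b)_∞ = +1.
v=3: a=3^4·(≡1), b=3^0·(≡2) mod 3; (1|3)=+1, (2|3)=-1; (−1)^{4·0·1}·(+1)^0·(-1)^4 = +1.
v=5: a=5^1·(≡2), b=5^0·(≡3) mod 5; (2|5)=-1, (3|5)=-1; (−1)^{1·0·2}·(-1)^0·(-1)^1 = -1.
v=37: a=37^1·(≡21), b=37^0·(≡30) mod 37; (21|37)=+1, (30|37)=+1; (−1)^{1·0·18}·(+1)^0·(+1)^1 = +1.
v=11: a=11^2·(≡10), b=11^0·(≡4) mod 11; (10|11)=-1, (4|11)=+1; (−1)^{2·0·5}·(-1)^0·(+1)^2 = +1.
v=29: a=29^-2·(≡18), b=29^0·(≡22) mod 29; (18|29)=-1, (22|29)=+1; (−1)^{-2·0·14}·(-1)^0·(+1)^-2 = +1.
v=43: a=43^1·(≡33), b=43^0·(≡36) mod 43; (33|43)=-1, (36|43)=+1; (−1)^{1·0·21}·(-1)^0·(+1)^1 = +1.
|Ram(2283085, -7)| = 2, even; anisotropic at {5, 41}.

[5, 41]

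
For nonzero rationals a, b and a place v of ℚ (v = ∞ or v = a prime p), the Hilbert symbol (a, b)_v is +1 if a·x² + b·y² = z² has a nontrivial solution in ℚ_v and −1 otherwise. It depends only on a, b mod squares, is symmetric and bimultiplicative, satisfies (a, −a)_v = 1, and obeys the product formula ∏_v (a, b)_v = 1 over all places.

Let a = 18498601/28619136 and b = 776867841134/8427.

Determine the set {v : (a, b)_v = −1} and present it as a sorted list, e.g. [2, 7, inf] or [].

[3, 7, 11, 17]

(a, b) ≡ (6, 5238618) mod (ℚ^×)²; places V = {2, 3, 7, 11, 13, 17, 23, 29, 53, ∞}.
(a,b)_7: α=-2, u≡6; β=1, v≡4 (mod 7); (6|7)=-1, (4|7)=+1; sign (−1)^0·-1^1·+1^-2 = -1.
(a,b)_2: α=-7, β=1; u≡3, v≡5 (mod 8); ε(u)ε(v)=1·0, αω(v)=-7·1, βω(u)=1·1; sum ≡ 0  ⇒  +1.
(a,b)_3: α=-3, u≡2; β=-1, v≡2 (mod 3); (2|3)=-1, (2|3)=-1; sign (−1)^1·-1^-1·-1^-3 = -1.
(a,b)_11: α=2, u≡2; β=1, v≡3 (mod 11); (2|11)=-1, (3|11)=+1; sign (−1)^0·-1^1·+1^2 = -1.
(a,b)_29: α=0, u≡5; β=3, v≡28 (mod 29); (5|29)=+1, (28|29)=+1; sign (−1)^0·+1^3·+1^0 = +1.
(a,b)_∞: sgn(6)=+, sgn(5238618)=+, so +1.
(a,b)_13: α=-2, u≡5; β=0, v≡7 (mod 13); (5|13)=-1, (7|13)=-1; sign (−1)^0·-1^0·-1^-2 = +1.
(a,b)_23: α=2, u≡13; β=3, v≡19 (mod 23); (13|23)=+1, (19|23)=-1; sign (−1)^0·+1^3·-1^2 = +1.
(a,b)_53: α=0, u≡49; β=-2, v≡35 (mod 53); (49|53)=+1, (35|53)=-1; sign (−1)^0·+1^-2·-1^0 = +1.
(a,b)_17: α=2, u≡14; β=1, v≡11 (mod 17); (14|17)=-1, (11|17)=-1; sign (−1)^0·-1^1·-1^2 = -1.
|Ram(6, 5238618)| = 4, even; anisotropic at {3, 7, 11, 17}.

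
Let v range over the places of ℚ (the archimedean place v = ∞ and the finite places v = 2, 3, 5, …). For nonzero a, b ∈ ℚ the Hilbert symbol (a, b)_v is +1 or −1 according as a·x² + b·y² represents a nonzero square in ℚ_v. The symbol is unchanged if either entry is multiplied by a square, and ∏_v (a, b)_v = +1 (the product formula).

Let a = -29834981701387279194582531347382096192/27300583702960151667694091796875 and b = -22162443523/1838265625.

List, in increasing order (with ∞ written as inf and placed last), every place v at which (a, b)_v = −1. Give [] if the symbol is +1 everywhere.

[5, 11, 17, 23, 31, inf]

Mod squares: a ≡ -1152646495, b ≡ -7843. Check v ∈ {∞, 2, 3, 5, 7, 11, 13, 17, 19, 23, 31, 37, 41, 53}.
v=2: v_2(a)=6, v_2(b)=0; units ≡ 1, 5 (mod 8); ε·ε+αω+βω = 0·0+6·1+0·0 ≡ 0  ⇒  (a,b)_2 = +1.
v=31: a=31^1·(≡12), b=31^1·(≡24) mod 31; (12|31)=-1, (24|31)=-1; (−1)^{1·1·15}·(-1)^1·(-1)^1 = -1.
v=3: a=3^4·(≡2), b=3^0·(≡2) mod 3; (2|3)=-1, (2|3)=-1; (−1)^{4·0·1}·(-1)^0·(-1)^4 = +1.
v=17: a=17^1·(≡7), b=17^0·(≡10) mod 17; (7|17)=-1, (10|17)=-1; (−1)^{1·0·8}·(-1)^0·(-1)^1 = -1.
v=7: a=7^-17·(≡4), b=7^-6·(≡4) mod 7; (4|7)=+1, (4|7)=+1; (−1)^{-17·-6·3}·(+1)^-6·(+1)^-17 = +1.
v=13: a=13^1·(≡2), b=13^0·(≡1) mod 13; (2|13)=-1, (1|13)=+1; (−1)^{1·0·6}·(-1)^0·(+1)^1 = +1.
v=∞: -1152646495 < 0 and -7843 < 0  ⇒  (a,b)_∞ = -1.
v=41: a=41^12·(≡22), b=41^4·(≡6) mod 41; (22|41)=-1, (6|41)=-1; (−1)^{12·4·20}·(-1)^4·(-1)^12 = +1.
v=5: a=5^-15·(≡4), b=5^-6·(≡3) mod 5; (4|5)=+1, (3|5)=-1; (−1)^{-15·-6·2}·(+1)^-6·(-1)^-15 = -1.
v=37: a=37^-2·(≡9), b=37^0·(≡4) mod 37; (9|37)=+1, (4|37)=+1; (−1)^{-2·0·18}·(+1)^0·(+1)^-2 = +1.
v=19: a=19^1·(≡18), b=19^0·(≡11) mod 19; (18|19)=-1, (11|19)=+1; (−1)^{1·0·9}·(-1)^0·(+1)^1 = +1.
v=53: a=53^-2·(≡47), b=53^0·(≡43) mod 53; (47|53)=+1, (43|53)=+1; (−1)^{-2·0·26}·(+1)^0·(+1)^-2 = +1.
v=11: a=11^5·(≡8), b=11^1·(≡7) mod 11; (8|11)=-1, (7|11)=-1; (−1)^{5·1·5}·(-1)^1·(-1)^5 = -1.
v=23: a=23^3·(≡9), b=23^1·(≡12) mod 23; (9|23)=+1, (12|23)=+1; (−1)^{3·1·11}·(+1)^1·(+1)^3 = -1.
(-1152646495, -7843 / ℚ) ramifies at {5, 11, 17, 23, 31, ∞}: a division algebra.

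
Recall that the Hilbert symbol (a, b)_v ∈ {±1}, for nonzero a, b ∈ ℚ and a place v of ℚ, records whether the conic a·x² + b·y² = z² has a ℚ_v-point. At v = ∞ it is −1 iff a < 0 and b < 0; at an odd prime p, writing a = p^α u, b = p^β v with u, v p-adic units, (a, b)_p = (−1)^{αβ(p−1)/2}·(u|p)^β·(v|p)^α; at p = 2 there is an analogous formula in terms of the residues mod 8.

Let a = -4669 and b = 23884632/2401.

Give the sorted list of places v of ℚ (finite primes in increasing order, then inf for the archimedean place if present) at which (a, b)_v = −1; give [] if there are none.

(a, b) ≡ (-4669, 73718) mod (ℚ^×)²; places V = {2, 3, 7, 23, 29, 31, 41, ∞}.
(a,b)_3: α=0, u≡2; β=4, v≡2 (mod 3); (2|3)=-1, (2|3)=-1; sign (−1)^0·-1^4·-1^0 = +1.
(a,b)_31: α=0, u≡12; β=1, v≡22 (mod 31); (12|31)=-1, (22|31)=-1; sign (−1)^0·-1^1·-1^0 = -1.
(a,b)_7: α=1, u≡5; β=-4, v≡2 (mod 7); (5|7)=-1, (2|7)=+1; sign (−1)^0·-1^-4·+1^1 = +1.
(a,b)_41: α=0, u≡5; β=1, v≡26 (mod 41); (5|41)=+1, (26|41)=-1; sign (−1)^0·+1^1·-1^0 = +1.
(a,b)_29: α=1, u≡13; β=1, v≡18 (mod 29); (13|29)=+1, (18|29)=-1; sign (−1)^0·+1^1·-1^1 = -1.
(a,b)_2: α=0, β=3; u≡3, v≡3 (mod 8); ε(u)ε(v)=1·1, αω(v)=0·1, βω(u)=3·1; sum ≡ 0  ⇒  +1.
(a,b)_23: α=1, u≡4; β=0, v≡16 (mod 23); (4|23)=+1, (16|23)=+1; sign (−1)^0·+1^0·+1^1 = +1.
(a,b)_∞: sgn(-4669)=−, sgn(73718)=+, so +1.
(-4669, 73718 / ℚ) ramifies at {29, 31}: a division algebra.

[29, 31]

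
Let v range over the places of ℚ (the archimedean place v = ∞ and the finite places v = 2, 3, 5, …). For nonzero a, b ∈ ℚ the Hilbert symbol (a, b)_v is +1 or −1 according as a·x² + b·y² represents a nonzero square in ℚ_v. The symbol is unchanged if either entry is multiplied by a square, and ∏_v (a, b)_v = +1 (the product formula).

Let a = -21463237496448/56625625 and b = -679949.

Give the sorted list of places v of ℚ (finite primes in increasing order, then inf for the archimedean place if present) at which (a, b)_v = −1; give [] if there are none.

(a, b) ≡ (-16868522, -679949) mod (ℚ^×)²; places V = {2, 3, 5, 7, 11, 17, 23, 37, 43, 47, 53, ∞}.
(a,b)_47: α=2, u≡10; β=1, v≡9 (mod 47); (10|47)=-1, (9|47)=+1; sign (−1)^0·-1^1·+1^2 = -1.
(a,b)_7: α=-2, u≡4; β=0, v≡3 (mod 7); (4|7)=+1, (3|7)=-1; sign (−1)^0·+1^0·-1^-2 = +1.
(a,b)_53: α=1, u≡42; β=0, v≡41 (mod 53); (42|53)=+1, (41|53)=-1; sign (−1)^0·+1^0·-1^1 = -1.
(a,b)_∞: sgn(-16868522)=−, sgn(-679949)=−, so -1.
(a,b)_3: α=2, u≡1; β=0, v≡1 (mod 3); (1|3)=+1, (1|3)=+1; sign (−1)^0·+1^0·+1^2 = +1.
(a,b)_11: α=1, u≡2; β=0, v≡5 (mod 11); (2|11)=-1, (5|11)=+1; sign (−1)^0·-1^0·+1^1 = +1.
(a,b)_5: α=-4, u≡2; β=0, v≡1 (mod 5); (2|5)=-1, (1|5)=+1; sign (−1)^0·-1^0·+1^-4 = +1.
(a,b)_43: α=-2, u≡29; β=0, v≡10 (mod 43); (29|43)=-1, (10|43)=+1; sign (−1)^0·-1^0·+1^-2 = +1.
(a,b)_2: α=7, β=0; u≡3, v≡3 (mod 8); ε(u)ε(v)=1·1, αω(v)=7·1, βω(u)=0·1; sum ≡ 0  ⇒  +1.
(a,b)_17: α=1, u≡7; β=1, v≡4 (mod 17); (7|17)=-1, (4|17)=+1; sign (−1)^0·-1^1·+1^1 = -1.
(a,b)_23: α=1, u≡15; β=1, v≡15 (mod 23); (15|23)=-1, (15|23)=-1; sign (−1)^1·-1^1·-1^1 = -1.
(a,b)_37: α=1, u≡17; β=1, v≡12 (mod 37); (17|37)=-1, (12|37)=+1; sign (−1)^0·-1^1·+1^1 = -1.
(-16868522, -679949 / ℚ) ramifies at {17, 23, 37, 47, 53, ∞}: a division algebra.

[17, 23, 37, 47, 53, inf]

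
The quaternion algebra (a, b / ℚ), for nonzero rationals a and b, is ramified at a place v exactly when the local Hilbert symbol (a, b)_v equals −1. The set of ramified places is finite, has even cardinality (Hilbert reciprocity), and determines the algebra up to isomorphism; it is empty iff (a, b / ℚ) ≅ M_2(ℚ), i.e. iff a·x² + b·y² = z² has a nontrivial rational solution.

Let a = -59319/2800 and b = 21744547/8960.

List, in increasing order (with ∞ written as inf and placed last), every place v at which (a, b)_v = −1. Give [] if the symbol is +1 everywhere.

Mod squares: a ≡ -273, b ≡ 6545. Check v ∈ {∞, 2, 3, 5, 7, 11, 13, 17, 31}.
v=2: v_2(a)=-4, v_2(b)=-8; units ≡ 7, 1 (mod 8); ε·ε+αω+βω = 1·0+-4·0+-8·0 ≡ 0  ⇒  (a,b)_2 = +1.
v=17: a=17^0·(≡8), b=17^1·(≡11) mod 17; (8|17)=+1, (11|17)=-1; (−1)^{0·1·8}·(+1)^1·(-1)^0 = +1.
v=3: a=3^3·(≡2), b=3^0·(≡2) mod 3; (2|3)=-1, (2|3)=-1; (−1)^{3·0·1}·(-1)^0·(-1)^3 = -1.
v=11: a=11^0·(≡8), b=11^3·(≡4) mod 11; (8|11)=-1, (4|11)=+1; (−1)^{0·3·5}·(-1)^3·(+1)^0 = -1.
v=5: a=5^-2·(≡3), b=5^-1·(≡1) mod 5; (3|5)=-1, (1|5)=+1; (−1)^{-2·-1·2}·(-1)^-1·(+1)^-2 = -1.
v=31: a=31^0·(≡17), b=31^2·(≡28) mod 31; (17|31)=-1, (28|31)=+1; (−1)^{0·2·15}·(-1)^2·(+1)^0 = +1.
v=∞: -273 < 0 and 6545 > 0  ⇒  (a,b)_∞ = +1.
v=7: a=7^-1·(≡6), b=7^-1·(≡1) mod 7; (6|7)=-1, (1|7)=+1; (−1)^{-1·-1·3}·(-1)^-1·(+1)^-1 = +1.
v=13: a=13^3·(≡5), b=13^0·(≡2) mod 13; (5|13)=-1, (2|13)=-1; (−1)^{3·0·6}·(-1)^0·(-1)^3 = -1.
|Ram(-273, 6545)| = 4, even; anisotropic at {3, 5, 11, 13}.

[3, 5, 11, 13]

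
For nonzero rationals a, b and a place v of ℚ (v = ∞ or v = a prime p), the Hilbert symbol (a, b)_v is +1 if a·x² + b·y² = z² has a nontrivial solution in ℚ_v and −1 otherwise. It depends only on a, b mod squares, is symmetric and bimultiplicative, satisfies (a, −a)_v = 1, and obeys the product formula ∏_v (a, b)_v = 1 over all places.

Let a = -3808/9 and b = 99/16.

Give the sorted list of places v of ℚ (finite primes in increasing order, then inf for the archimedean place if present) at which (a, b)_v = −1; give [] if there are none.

[2, 17]

Mod squares: a ≡ -238, b ≡ 11. Check v ∈ {∞, 2, 3, 7, 11, 17}.
v=3: a=3^-2·(≡2), b=3^2·(≡2) mod 3; (2|3)=-1, (2|3)=-1; (−1)^{-2·2·1}·(-1)^2·(-1)^-2 = +1.
v=7: a=7^1·(≡1), b=7^0·(≡4) mod 7; (1|7)=+1, (4|7)=+1; (−1)^{1·0·3}·(+1)^0·(+1)^1 = +1.
v=2: v_2(a)=5, v_2(b)=-4; units ≡ 1, 3 (mod 8); ε·ε+αω+βω = 0·1+5·1+-4·0 ≡ 1  ⇒  (a,b)_2 = -1.
v=17: a=17^1·(≡11), b=17^0·(≡3) mod 17; (11|17)=-1, (3|17)=-1; (−1)^{1·0·8}·(-1)^0·(-1)^1 = -1.
v=11: a=11^0·(≡1), b=11^1·(≡4) mod 11; (1|11)=+1, (4|11)=+1; (−1)^{0·1·5}·(+1)^1·(+1)^0 = +1.
v=∞: -238 < 0 and 11 > 0  ⇒  (a,b)_∞ = +1.
(-238, 11 / ℚ) ramifies at {2, 17}: a division algebra.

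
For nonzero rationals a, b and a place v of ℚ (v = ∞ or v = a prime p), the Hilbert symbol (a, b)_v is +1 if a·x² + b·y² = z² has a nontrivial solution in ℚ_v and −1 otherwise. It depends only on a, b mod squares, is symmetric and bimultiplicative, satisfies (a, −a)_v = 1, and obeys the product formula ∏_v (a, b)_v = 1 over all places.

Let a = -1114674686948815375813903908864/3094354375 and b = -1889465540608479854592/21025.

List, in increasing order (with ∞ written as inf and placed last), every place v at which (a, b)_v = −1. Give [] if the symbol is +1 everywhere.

[2, inf]

Mod squares: a ≡ -1547, b ≡ -92378. Check v ∈ {∞, 2, 3, 5, 7, 11, 13, 17, 19, 29}.
v=11: a=11^8·(≡9), b=11^5·(≡6) mod 11; (9|11)=+1, (6|11)=-1; (−1)^{8·5·5}·(+1)^5·(-1)^8 = +1.
v=5: a=5^-4·(≡3), b=5^-2·(≡3) mod 5; (3|5)=-1, (3|5)=-1; (−1)^{-4·-2·2}·(-1)^-2·(-1)^-4 = +1.
v=2: v_2(a)=22, v_2(b)=17; units ≡ 5, 3 (mod 8); ε·ε+αω+βω = 0·1+22·1+17·1 ≡ 1  ⇒  (a,b)_2 = -1.
v=17: a=17^1·(≡12), b=17^1·(≡12) mod 17; (12|17)=-1, (12|17)=-1; (−1)^{1·1·8}·(-1)^1·(-1)^1 = +1.
v=29: a=29^-4·(≡18), b=29^-2·(≡16) mod 29; (18|29)=-1, (16|29)=+1; (−1)^{-4·-2·14}·(-1)^-2·(+1)^-4 = +1.
v=13: a=13^1·(≡7), b=13^1·(≡6) mod 13; (7|13)=-1, (6|13)=-1; (−1)^{1·1·6}·(-1)^1·(-1)^1 = +1.
v=3: a=3^16·(≡1), b=3^10·(≡1) mod 3; (1|3)=+1, (1|3)=+1; (−1)^{16·10·1}·(+1)^10·(+1)^16 = +1.
v=7: a=7^-1·(≡6), b=7^0·(≡4) mod 7; (6|7)=-1, (4|7)=+1; (−1)^{-1·0·3}·(-1)^0·(+1)^-1 = +1.
v=∞: -1547 < 0 and -92378 < 0  ⇒  (a,b)_∞ = -1.
v=19: a=19^4·(≡6), b=19^3·(≡8) mod 19; (6|19)=+1, (8|19)=-1; (−1)^{4·3·9}·(+1)^3·(-1)^4 = +1.
|Ram(-1547, -92378)| = 2, even; anisotropic at {2, ∞}.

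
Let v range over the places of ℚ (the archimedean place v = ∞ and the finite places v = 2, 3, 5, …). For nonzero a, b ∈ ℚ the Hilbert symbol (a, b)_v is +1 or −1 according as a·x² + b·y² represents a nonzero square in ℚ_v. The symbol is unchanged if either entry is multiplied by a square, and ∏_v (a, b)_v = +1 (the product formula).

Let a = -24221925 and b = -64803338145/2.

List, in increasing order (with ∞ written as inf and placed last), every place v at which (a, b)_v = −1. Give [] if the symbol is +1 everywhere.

[3, 5, 13, inf]

Mod squares: a ≡ -13, b ≡ -210. Check v ∈ {∞, 2, 3, 5, 7, 13}.
v=3: a=3^2·(≡2), b=3^3·(≡2) mod 3; (2|3)=-1, (2|3)=-1; (−1)^{2·3·1}·(-1)^3·(-1)^2 = -1.
v=13: a=13^3·(≡12), b=13^4·(≡5) mod 13; (12|13)=+1, (5|13)=-1; (−1)^{3·4·6}·(+1)^4·(-1)^3 = -1.
v=7: a=7^2·(≡1), b=7^5·(≡6) mod 7; (1|7)=+1, (6|7)=-1; (−1)^{2·5·3}·(+1)^5·(-1)^2 = +1.
v=5: a=5^2·(≡3), b=5^1·(≡3) mod 5; (3|5)=-1, (3|5)=-1; (−1)^{2·1·2}·(-1)^1·(-1)^2 = -1.
v=∞: -13 < 0 and -210 < 0  ⇒  (a,b)_∞ = -1.
v=2: v_2(a)=0, v_2(b)=-1; units ≡ 3, 7 (mod 8); ε·ε+αω+βω = 1·1+0·0+-1·1 ≡ 0  ⇒  (a,b)_2 = +1.
(-13, -210 / ℚ) ramifies at {3, 5, 13, ∞}: a division algebra.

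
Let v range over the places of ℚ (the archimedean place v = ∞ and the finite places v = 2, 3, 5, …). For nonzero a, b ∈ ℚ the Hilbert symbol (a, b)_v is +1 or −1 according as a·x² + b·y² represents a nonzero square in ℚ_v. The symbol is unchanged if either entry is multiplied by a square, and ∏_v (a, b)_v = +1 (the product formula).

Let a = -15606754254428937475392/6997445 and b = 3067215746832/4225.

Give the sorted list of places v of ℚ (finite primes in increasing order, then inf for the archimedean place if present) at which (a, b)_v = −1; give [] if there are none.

[3, 5, 11, 23]

Mod squares: a ≡ -1225785, b ≡ 17. Check v ∈ {∞, 2, 3, 5, 7, 11, 13, 17, 19, 23}.
v=3: a=3^17·(≡2), b=3^10·(≡2) mod 3; (2|3)=-1, (2|3)=-1; (−1)^{17·10·1}·(-1)^10·(-1)^17 = -1.
v=5: a=5^-1·(≡2), b=5^-2·(≡3) mod 5; (2|5)=-1, (3|5)=-1; (−1)^{-1·-2·2}·(-1)^-2·(-1)^-1 = -1.
v=∞: -1225785 < 0 and 17 > 0  ⇒  (a,b)_∞ = +1.
v=11: a=11^3·(≡8), b=11^0·(≡6) mod 11; (8|11)=-1, (6|11)=-1; (−1)^{3·0·5}·(-1)^0·(-1)^3 = -1.
v=7: a=7^-2·(≡3), b=7^0·(≡5) mod 7; (3|7)=-1, (5|7)=-1; (−1)^{-2·0·3}·(-1)^0·(-1)^-2 = +1.
v=23: a=23^3·(≡19), b=23^2·(≡14) mod 23; (19|23)=-1, (14|23)=-1; (−1)^{3·2·11}·(-1)^2·(-1)^3 = -1.
v=2: v_2(a)=6, v_2(b)=4; units ≡ 7, 1 (mod 8); ε·ε+αω+βω = 1·0+6·0+4·0 ≡ 0  ⇒  (a,b)_2 = +1.
v=13: a=13^-4·(≡5), b=13^-2·(≡10) mod 13; (5|13)=-1, (10|13)=+1; (−1)^{-4·-2·6}·(-1)^-2·(+1)^-4 = +1.
v=19: a=19^3·(≡7), b=19^2·(≡5) mod 19; (7|19)=+1, (5|19)=+1; (−1)^{3·2·9}·(+1)^2·(+1)^3 = +1.
v=17: a=17^1·(≡2), b=17^1·(≡8) mod 17; (2|17)=+1, (8|17)=+1; (−1)^{1·1·8}·(+1)^1·(+1)^1 = +1.
|Ram(-1225785, 17)| = 4, even; anisotropic at {3, 5, 11, 23}.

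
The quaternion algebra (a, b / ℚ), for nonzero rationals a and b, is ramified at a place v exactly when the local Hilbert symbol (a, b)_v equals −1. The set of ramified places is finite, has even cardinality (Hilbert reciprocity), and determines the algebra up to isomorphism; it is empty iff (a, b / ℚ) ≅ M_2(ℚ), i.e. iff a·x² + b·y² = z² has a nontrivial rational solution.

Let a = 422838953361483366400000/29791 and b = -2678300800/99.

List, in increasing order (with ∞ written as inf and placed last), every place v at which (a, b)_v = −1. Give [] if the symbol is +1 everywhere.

[2, 5, 7, 11, 29, 31]

(a, b) ≡ (226765, -375782) mod (ℚ^×)²; places V = {2, 3, 5, 7, 11, 19, 29, 31, ∞}.
(a,b)_19: α=3, u≡15; β=1, v≡1 (mod 19); (15|19)=-1, (1|19)=+1; sign (−1)^1·-1^1·+1^3 = +1.
(a,b)_∞: sgn(226765)=+, sgn(-375782)=−, so +1.
(a,b)_2: α=20, β=7; u≡5, v≡5 (mod 8); ε(u)ε(v)=0·0, αω(v)=20·1, βω(u)=7·1; sum ≡ 1  ⇒  -1.
(a,b)_3: α=0, u≡1; β=-2, v≡1 (mod 3); (1|3)=+1, (1|3)=+1; sign (−1)^0·+1^-2·+1^0 = +1.
(a,b)_5: α=5, u≡3; β=2, v≡2 (mod 5); (3|5)=-1, (2|5)=-1; sign (−1)^0·-1^2·-1^5 = -1.
(a,b)_11: α=3, u≡1; β=-1, v≡5 (mod 11); (1|11)=+1, (5|11)=+1; sign (−1)^1·+1^-1·+1^3 = -1.
(a,b)_31: α=-3, u≡29; β=1, v≡23 (mod 31); (29|31)=-1, (23|31)=-1; sign (−1)^1·-1^1·-1^-3 = -1.
(a,b)_7: α=5, u≡5; β=2, v≡6 (mod 7); (5|7)=-1, (6|7)=-1; sign (−1)^0·-1^2·-1^5 = -1.
(a,b)_29: α=2, u≡19; β=1, v≡24 (mod 29); (19|29)=-1, (24|29)=+1; sign (−1)^0·-1^1·+1^2 = -1.
Ram(226765, -375782) = {2, 5, 7, 11, 29, 31}; no ℚ_2-point on the conic.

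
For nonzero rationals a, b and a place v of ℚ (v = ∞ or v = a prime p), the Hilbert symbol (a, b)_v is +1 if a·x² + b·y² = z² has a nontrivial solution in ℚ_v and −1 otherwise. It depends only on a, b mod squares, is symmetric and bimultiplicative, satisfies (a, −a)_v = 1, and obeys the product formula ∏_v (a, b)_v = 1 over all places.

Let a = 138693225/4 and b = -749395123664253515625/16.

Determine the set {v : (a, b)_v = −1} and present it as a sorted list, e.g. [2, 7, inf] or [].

[17, 29]

Mod squares: a ≡ 45849, b ≡ -561. Check v ∈ {∞, 2, 3, 5, 11, 17, 29, 31}.
v=2: v_2(a)=-2, v_2(b)=-4; units ≡ 1, 7 (mod 8); ε·ε+αω+βω = 0·1+-2·0+-4·0 ≡ 0  ⇒  (a,b)_2 = +1.
v=3: a=3^1·(≡1), b=3^1·(≡2) mod 3; (1|3)=+1, (2|3)=-1; (−1)^{1·1·1}·(+1)^1·(-1)^1 = +1.
v=29: a=29^1·(≡12), b=29^2·(≡21) mod 29; (12|29)=-1, (21|29)=-1; (−1)^{1·2·14}·(-1)^2·(-1)^1 = -1.
v=11: a=11^2·(≡9), b=11^5·(≡5) mod 11; (9|11)=+1, (5|11)=+1; (−1)^{2·5·5}·(+1)^5·(+1)^2 = +1.
v=5: a=5^2·(≡1), b=5^8·(≡1) mod 5; (1|5)=+1, (1|5)=+1; (−1)^{2·8·2}·(+1)^8·(+1)^2 = +1.
v=31: a=31^1·(≡6), b=31^2·(≡2) mod 31; (6|31)=-1, (2|31)=+1; (−1)^{1·2·15}·(-1)^2·(+1)^1 = +1.
v=17: a=17^1·(≡10), b=17^3·(≡16) mod 17; (10|17)=-1, (16|17)=+1; (−1)^{1·3·8}·(-1)^3·(+1)^1 = -1.
v=∞: 45849 > 0 and -561 < 0  ⇒  (a,b)_∞ = +1.
|Ram(45849, -561)| = 2, even; anisotropic at {17, 29}.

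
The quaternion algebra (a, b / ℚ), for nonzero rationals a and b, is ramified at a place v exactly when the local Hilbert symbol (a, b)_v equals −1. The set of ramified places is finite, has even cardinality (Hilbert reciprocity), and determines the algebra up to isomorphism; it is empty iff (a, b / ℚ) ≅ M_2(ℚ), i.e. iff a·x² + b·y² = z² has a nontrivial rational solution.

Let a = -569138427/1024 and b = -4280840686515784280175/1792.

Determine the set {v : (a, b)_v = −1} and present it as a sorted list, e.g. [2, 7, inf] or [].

[7, 17, 29, inf]

Mod squares: a ≡ -374187, b ≡ -37961. Check v ∈ {∞, 2, 3, 5, 7, 11, 13, 17, 23, 29}.
v=13: a=13^2·(≡11), b=13^2·(≡3) mod 13; (11|13)=-1, (3|13)=+1; (−1)^{2·2·6}·(-1)^2·(+1)^2 = +1.
v=5: a=5^0·(≡2), b=5^2·(≡4) mod 5; (2|5)=-1, (4|5)=+1; (−1)^{0·2·2}·(-1)^2·(+1)^0 = +1.
v=2: v_2(a)=-10, v_2(b)=-8; units ≡ 5, 7 (mod 8); ε·ε+αω+βω = 0·1+-10·0+-8·1 ≡ 0  ⇒  (a,b)_2 = +1.
v=23: a=23^1·(≡21), b=23^4·(≡2) mod 23; (21|23)=-1, (2|23)=+1; (−1)^{1·4·11}·(-1)^4·(+1)^1 = +1.
v=29: a=29^1·(≡19), b=29^3·(≡9) mod 29; (19|29)=-1, (9|29)=+1; (−1)^{1·3·14}·(-1)^3·(+1)^1 = -1.
v=3: a=3^3·(≡2), b=3^8·(≡1) mod 3; (2|3)=-1, (1|3)=+1; (−1)^{3·8·1}·(-1)^8·(+1)^3 = +1.
v=11: a=11^1·(≡7), b=11^3·(≡5) mod 11; (7|11)=-1, (5|11)=+1; (−1)^{1·3·5}·(-1)^3·(+1)^1 = +1.
v=7: a=7^0·(≡5), b=7^-1·(≡2) mod 7; (5|7)=-1, (2|7)=+1; (−1)^{0·-1·3}·(-1)^-1·(+1)^0 = -1.
v=17: a=17^1·(≡8), b=17^1·(≡6) mod 17; (8|17)=+1, (6|17)=-1; (−1)^{1·1·8}·(+1)^1·(-1)^1 = -1.
v=∞: -374187 < 0 and -37961 < 0  ⇒  (a,b)_∞ = -1.
(-374187, -37961 / ℚ) ramifies at {7, 17, 29, ∞}: a division algebra.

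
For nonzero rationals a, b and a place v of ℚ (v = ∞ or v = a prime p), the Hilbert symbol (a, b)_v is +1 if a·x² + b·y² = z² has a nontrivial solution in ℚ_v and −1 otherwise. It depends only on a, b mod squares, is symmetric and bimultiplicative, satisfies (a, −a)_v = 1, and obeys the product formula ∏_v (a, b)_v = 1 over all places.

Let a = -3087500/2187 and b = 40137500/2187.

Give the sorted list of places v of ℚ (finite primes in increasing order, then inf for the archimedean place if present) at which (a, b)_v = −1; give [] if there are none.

[5, 19]

Mod squares: a ≡ -3705, b ≡ 285. Check v ∈ {∞, 2, 3, 5, 13, 19}.
v=19: a=19^1·(≡13), b=19^1·(≡2) mod 19; (13|19)=-1, (2|19)=-1; (−1)^{1·1·9}·(-1)^1·(-1)^1 = -1.
v=13: a=13^1·(≡12), b=13^2·(≡1) mod 13; (12|13)=+1, (1|13)=+1; (−1)^{1·2·6}·(+1)^2·(+1)^1 = +1.
v=5: a=5^5·(≡1), b=5^5·(≡2) mod 5; (1|5)=+1, (2|5)=-1; (−1)^{5·5·2}·(+1)^5·(-1)^5 = -1.
v=∞: -3705 < 0 and 285 > 0  ⇒  (a,b)_∞ = +1.
v=2: v_2(a)=2, v_2(b)=2; units ≡ 7, 5 (mod 8); ε·ε+αω+βω = 1·0+2·1+2·0 ≡ 0  ⇒  (a,b)_2 = +1.
v=3: a=3^-7·(≡1), b=3^-7·(≡2) mod 3; (1|3)=+1, (2|3)=-1; (−1)^{-7·-7·1}·(+1)^-7·(-1)^-7 = +1.
Ram(-3705, 285) = {5, 19}; no ℚ_5-point on the conic.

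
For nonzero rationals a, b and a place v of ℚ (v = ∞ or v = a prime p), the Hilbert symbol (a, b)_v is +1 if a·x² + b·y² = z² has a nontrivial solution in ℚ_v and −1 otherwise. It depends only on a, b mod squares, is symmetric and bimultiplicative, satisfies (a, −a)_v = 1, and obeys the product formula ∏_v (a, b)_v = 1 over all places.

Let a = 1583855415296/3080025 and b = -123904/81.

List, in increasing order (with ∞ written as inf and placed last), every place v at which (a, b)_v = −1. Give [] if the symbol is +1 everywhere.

[2, 11]

Mod squares: a ≡ 11, b ≡ -1. Check v ∈ {∞, 2, 3, 5, 7, 11, 13}.
v=13: a=13^-2·(≡2), b=13^0·(≡4) mod 13; (2|13)=-1, (4|13)=+1; (−1)^{-2·0·6}·(-1)^0·(+1)^-2 = +1.
v=3: a=3^-6·(≡2), b=3^-4·(≡2) mod 3; (2|3)=-1, (2|3)=-1; (−1)^{-6·-4·1}·(-1)^-4·(-1)^-6 = +1.
v=7: a=7^4·(≡4), b=7^0·(≡6) mod 7; (4|7)=+1, (6|7)=-1; (−1)^{4·0·3}·(+1)^0·(-1)^4 = +1.
v=11: a=11^5·(≡4), b=11^2·(≡8) mod 11; (4|11)=+1, (8|11)=-1; (−1)^{5·2·5}·(+1)^2·(-1)^5 = -1.
v=∞: 11 > 0 and -1 < 0  ⇒  (a,b)_∞ = +1.
v=5: a=5^-2·(≡1), b=5^0·(≡1) mod 5; (1|5)=+1, (1|5)=+1; (−1)^{-2·0·2}·(+1)^0·(+1)^-2 = +1.
v=2: v_2(a)=12, v_2(b)=10; units ≡ 3, 7 (mod 8); ε·ε+αω+βω = 1·1+12·0+10·1 ≡ 1  ⇒  (a,b)_2 = -1.
(11, -1 / ℚ) ramifies at {2, 11}: a division algebra.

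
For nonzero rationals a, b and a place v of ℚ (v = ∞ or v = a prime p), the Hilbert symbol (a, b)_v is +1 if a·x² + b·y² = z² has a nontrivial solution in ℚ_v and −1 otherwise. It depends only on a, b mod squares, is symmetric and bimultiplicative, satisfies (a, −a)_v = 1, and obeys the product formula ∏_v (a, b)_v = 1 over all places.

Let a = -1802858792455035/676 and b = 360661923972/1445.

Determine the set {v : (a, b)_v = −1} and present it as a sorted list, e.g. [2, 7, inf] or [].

[29, 31, 41, 43]

Mod squares: a ≡ -255635, b ≡ 552885. Check v ∈ {∞, 2, 3, 5, 7, 13, 17, 29, 31, 41, 43}.
v=31: a=31^2·(≡30), b=31^1·(≡10) mod 31; (30|31)=-1, (10|31)=+1; (−1)^{2·1·15}·(-1)^1·(+1)^2 = -1.
v=41: a=41^1·(≡29), b=41^1·(≡21) mod 41; (29|41)=-1, (21|41)=+1; (−1)^{1·1·20}·(-1)^1·(+1)^1 = -1.
v=5: a=5^1·(≡3), b=5^-1·(≡3) mod 5; (3|5)=-1, (3|5)=-1; (−1)^{1·-1·2}·(-1)^-1·(-1)^1 = +1.
v=2: v_2(a)=-2, v_2(b)=2; units ≡ 5, 5 (mod 8); ε·ε+αω+βω = 0·0+-2·1+2·1 ≡ 0  ⇒  (a,b)_2 = +1.
v=∞: -255635 < 0 and 552885 > 0  ⇒  (a,b)_∞ = +1.
v=17: a=17^0·(≡10), b=17^-2·(≡5) mod 17; (10|17)=-1, (5|17)=-1; (−1)^{0·-2·8}·(-1)^-2·(-1)^0 = +1.
v=13: a=13^-2·(≡9), b=13^0·(≡6) mod 13; (9|13)=+1, (6|13)=-1; (−1)^{-2·0·6}·(+1)^0·(-1)^-2 = +1.
v=3: a=3^4·(≡1), b=3^3·(≡2) mod 3; (1|3)=+1, (2|3)=-1; (−1)^{4·3·1}·(+1)^3·(-1)^4 = +1.
v=43: a=43^3·(≡39), b=43^2·(≡34) mod 43; (39|43)=-1, (34|43)=-1; (−1)^{3·2·21}·(-1)^2·(-1)^3 = -1.
v=7: a=7^2·(≡3), b=7^2·(≡4) mod 7; (3|7)=-1, (4|7)=+1; (−1)^{2·2·3}·(-1)^2·(+1)^2 = +1.
v=29: a=29^1·(≡6), b=29^1·(≡18) mod 29; (6|29)=+1, (18|29)=-1; (−1)^{1·1·14}·(+1)^1·(-1)^1 = -1.
(-255635, 552885 / ℚ) ramifies at {29, 31, 41, 43}: a division algebra.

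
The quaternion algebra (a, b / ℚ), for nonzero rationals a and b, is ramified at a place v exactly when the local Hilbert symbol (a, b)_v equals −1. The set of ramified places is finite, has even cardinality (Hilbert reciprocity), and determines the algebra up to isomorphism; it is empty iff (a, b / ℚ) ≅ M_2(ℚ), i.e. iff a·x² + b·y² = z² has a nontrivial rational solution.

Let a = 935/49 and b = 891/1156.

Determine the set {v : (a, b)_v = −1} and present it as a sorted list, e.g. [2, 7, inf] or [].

Mod squares: a ≡ 935, b ≡ 11. Check v ∈ {∞, 2, 3, 5, 7, 11, 17}.
v=7: a=7^-2·(≡4), b=7^0·(≡2) mod 7; (4|7)=+1, (2|7)=+1; (−1)^{-2·0·3}·(+1)^0·(+1)^-2 = +1.
v=3: a=3^0·(≡2), b=3^4·(≡2) mod 3; (2|3)=-1, (2|3)=-1; (−1)^{0·4·1}·(-1)^4·(-1)^0 = +1.
v=2: v_2(a)=0, v_2(b)=-2; units ≡ 7, 3 (mod 8); ε·ε+αω+βω = 1·1+0·1+-2·0 ≡ 1  ⇒  (a,b)_2 = -1.
v=∞: 935 > 0 and 11 > 0  ⇒  (a,b)_∞ = +1.
v=11: a=11^1·(≡6), b=11^1·(≡4) mod 11; (6|11)=-1, (4|11)=+1; (−1)^{1·1·5}·(-1)^1·(+1)^1 = +1.
v=5: a=5^1·(≡3), b=5^0·(≡1) mod 5; (3|5)=-1, (1|5)=+1; (−1)^{1·0·2}·(-1)^0·(+1)^1 = +1.
v=17: a=17^1·(≡15), b=17^-2·(≡6) mod 17; (15|17)=+1, (6|17)=-1; (−1)^{1·-2·8}·(+1)^-2·(-1)^1 = -1.
Ram(935, 11) = {2, 17}; no ℚ_2-point on the conic.

[2, 17]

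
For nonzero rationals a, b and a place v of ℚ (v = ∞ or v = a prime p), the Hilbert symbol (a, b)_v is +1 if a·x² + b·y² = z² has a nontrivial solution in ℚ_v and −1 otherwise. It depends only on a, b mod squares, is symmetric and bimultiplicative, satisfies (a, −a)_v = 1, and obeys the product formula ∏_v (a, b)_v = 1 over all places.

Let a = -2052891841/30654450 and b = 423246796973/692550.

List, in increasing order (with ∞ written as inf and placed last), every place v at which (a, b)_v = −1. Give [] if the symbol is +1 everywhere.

Mod squares: a ≡ -67298, b ≡ 786511726. Check v ∈ {∞, 2, 3, 5, 7, 11, 13, 19, 23, 29, 31}.
v=3: a=3^-6·(≡1), b=3^-6·(≡1) mod 3; (1|3)=+1, (1|3)=+1; (−1)^{-6·-6·1}·(+1)^-6·(+1)^-6 = +1.
v=7: a=7^1·(≡1), b=7^1·(≡3) mod 7; (1|7)=+1, (3|7)=-1; (−1)^{1·1·3}·(+1)^1·(-1)^1 = +1.
v=19: a=19^3·(≡4), b=19^-1·(≡5) mod 19; (4|19)=+1, (5|19)=+1; (−1)^{3·-1·9}·(+1)^-1·(+1)^3 = -1.
v=23: a=23^1·(≡12), b=23^1·(≡7) mod 23; (12|23)=+1, (7|23)=-1; (−1)^{1·1·11}·(+1)^1·(-1)^1 = +1.
v=13: a=13^2·(≡10), b=13^3·(≡11) mod 13; (10|13)=+1, (11|13)=-1; (−1)^{2·3·6}·(+1)^3·(-1)^2 = +1.
v=29: a=29^-2·(≡8), b=29^1·(≡5) mod 29; (8|29)=-1, (5|29)=+1; (−1)^{-2·1·14}·(-1)^1·(+1)^-2 = -1.
v=31: a=31^0·(≡29), b=31^1·(≡9) mod 31; (29|31)=-1, (9|31)=+1; (−1)^{0·1·15}·(-1)^1·(+1)^0 = -1.
v=∞: -67298 < 0 and 786511726 > 0  ⇒  (a,b)_∞ = +1.
v=5: a=5^-2·(≡3), b=5^-2·(≡4) mod 5; (3|5)=-1, (4|5)=+1; (−1)^{-2·-2·2}·(-1)^-2·(+1)^-2 = +1.
v=2: v_2(a)=-1, v_2(b)=-1; units ≡ 7, 7 (mod 8); ε·ε+αω+βω = 1·1+-1·0+-1·0 ≡ 1  ⇒  (a,b)_2 = -1.
v=11: a=11^1·(≡4), b=11^3·(≡8) mod 11; (4|11)=+1, (8|11)=-1; (−1)^{1·3·5}·(+1)^3·(-1)^1 = +1.
Ram(-67298, 786511726) = {2, 19, 29, 31}; no ℚ_2-point on the conic.

[2, 19, 29, 31]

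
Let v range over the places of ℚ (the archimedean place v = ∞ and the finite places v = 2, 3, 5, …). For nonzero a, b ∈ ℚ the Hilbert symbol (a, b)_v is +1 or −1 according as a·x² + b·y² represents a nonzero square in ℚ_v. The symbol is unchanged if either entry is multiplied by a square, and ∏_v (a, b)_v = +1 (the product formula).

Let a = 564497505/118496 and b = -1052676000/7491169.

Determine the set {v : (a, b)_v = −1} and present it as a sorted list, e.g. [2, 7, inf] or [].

[3, 5]

(a, b) ≡ (30030, -10) mod (ℚ^×)²; places V = {2, 3, 5, 7, 11, 13, 17, 19, 23, ∞}.
(a,b)_17: α=0, u≡13; β=-2, v≡7 (mod 17); (13|17)=+1, (7|17)=-1; sign (−1)^0·+1^-2·-1^0 = +1.
(a,b)_2: α=-5, β=5; u≡7, v≡3 (mod 8); ε(u)ε(v)=1·1, αω(v)=-5·1, βω(u)=5·0; sum ≡ 0  ⇒  +1.
(a,b)_23: α=-2, u≡20; β=-2, v≡9 (mod 23); (20|23)=-1, (9|23)=+1; sign (−1)^0·-1^-2·+1^-2 = +1.
(a,b)_5: α=1, u≡1; β=3, v≡3 (mod 5); (1|5)=+1, (3|5)=-1; sign (−1)^0·+1^3·-1^1 = -1.
(a,b)_7: α=-1, u≡6; β=-2, v≡2 (mod 7); (6|7)=-1, (2|7)=+1; sign (−1)^0·-1^-2·+1^-1 = +1.
(a,b)_3: α=7, u≡2; β=6, v≡2 (mod 3); (2|3)=-1, (2|3)=-1; sign (−1)^0·-1^6·-1^7 = -1.
(a,b)_13: α=1, u≡12; β=0, v≡4 (mod 13); (12|13)=+1, (4|13)=+1; sign (−1)^0·+1^0·+1^1 = +1.
(a,b)_∞: sgn(30030)=+, sgn(-10)=−, so +1.
(a,b)_11: α=1, u≡10; β=0, v≡5 (mod 11); (10|11)=-1, (5|11)=+1; sign (−1)^0·-1^0·+1^1 = +1.
(a,b)_19: α=2, u≡2; β=2, v≡6 (mod 19); (2|19)=-1, (6|19)=+1; sign (−1)^0·-1^2·+1^2 = +1.
Ram(30030, -10) = {3, 5}; no ℚ_3-point on the conic.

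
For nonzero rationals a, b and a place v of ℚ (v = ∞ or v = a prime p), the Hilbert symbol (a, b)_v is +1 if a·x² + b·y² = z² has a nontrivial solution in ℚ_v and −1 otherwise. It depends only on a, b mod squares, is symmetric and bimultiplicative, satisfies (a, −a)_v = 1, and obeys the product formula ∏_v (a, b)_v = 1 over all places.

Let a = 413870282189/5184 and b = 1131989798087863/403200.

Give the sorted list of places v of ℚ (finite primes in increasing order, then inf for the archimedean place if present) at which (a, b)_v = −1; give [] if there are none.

[7, 29]

(a, b) ≡ (50141, 65569) mod (ℚ^×)²; places V = {2, 3, 5, 7, 11, 13, 17, 19, 29, ∞}.
(a,b)_11: α=0, u≡4; β=4, v≡4 (mod 11); (4|11)=+1, (4|11)=+1; sign (−1)^0·+1^4·+1^0 = +1.
(a,b)_29: α=1, u≡27; β=1, v≡4 (mod 29); (27|29)=-1, (4|29)=+1; sign (−1)^0·-1^1·+1^1 = -1.
(a,b)_7: α=1, u≡1; β=-1, v≡2 (mod 7); (1|7)=+1, (2|7)=+1; sign (−1)^1·+1^-1·+1^1 = -1.
(a,b)_13: α=5, u≡4; β=4, v≡10 (mod 13); (4|13)=+1, (10|13)=+1; sign (−1)^0·+1^4·+1^5 = +1.
(a,b)_19: α=1, u≡17; β=1, v≡14 (mod 19); (17|19)=+1, (14|19)=-1; sign (−1)^1·+1^1·-1^1 = +1.
(a,b)_∞: sgn(50141)=+, sgn(65569)=+, so +1.
(a,b)_3: α=-4, u≡2; β=-2, v≡1 (mod 3); (2|3)=-1, (1|3)=+1; sign (−1)^0·-1^-2·+1^-4 = +1.
(a,b)_17: α=2, u≡9; β=3, v≡1 (mod 17); (9|17)=+1, (1|17)=+1; sign (−1)^0·+1^3·+1^2 = +1.
(a,b)_5: α=0, u≡1; β=-2, v≡1 (mod 5); (1|5)=+1, (1|5)=+1; sign (−1)^0·+1^-2·+1^0 = +1.
(a,b)_2: α=-6, β=-8; u≡5, v≡1 (mod 8); ε(u)ε(v)=0·0, αω(v)=-6·0, βω(u)=-8·1; sum ≡ 0  ⇒  +1.
(50141, 65569 / ℚ) ramifies at {7, 29}: a division algebra.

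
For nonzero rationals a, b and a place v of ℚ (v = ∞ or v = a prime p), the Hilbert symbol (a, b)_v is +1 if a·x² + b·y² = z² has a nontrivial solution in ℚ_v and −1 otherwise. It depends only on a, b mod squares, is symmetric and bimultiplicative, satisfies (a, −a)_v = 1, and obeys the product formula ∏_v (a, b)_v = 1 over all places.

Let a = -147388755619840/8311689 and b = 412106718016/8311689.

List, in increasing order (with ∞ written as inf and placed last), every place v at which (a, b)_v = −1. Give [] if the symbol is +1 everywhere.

(a, b) ≡ (-115, 7429) mod (ℚ^×)²; places V = {2, 3, 5, 7, 17, 19, 23, 31, ∞}.
(a,b)_17: α=0, u≡9; β=1, v≡10 (mod 17); (9|17)=+1, (10|17)=-1; sign (−1)^0·+1^1·-1^0 = +1.
(a,b)_19: α=4, u≡3; β=3, v≡17 (mod 19); (3|19)=-1, (17|19)=+1; sign (−1)^0·-1^3·+1^4 = -1.
(a,b)_2: α=12, β=6; u≡5, v≡5 (mod 8); ε(u)ε(v)=0·0, αω(v)=12·1, βω(u)=6·1; sum ≡ 0  ⇒  +1.
(a,b)_31: α=-4, u≡18; β=-4, v≡1 (mod 31); (18|31)=+1, (1|31)=+1; sign (−1)^0·+1^-4·+1^-4 = +1.
(a,b)_5: α=1, u≡3; β=0, v≡4 (mod 5); (3|5)=-1, (4|5)=+1; sign (−1)^0·-1^0·+1^1 = +1.
(a,b)_∞: sgn(-115)=−, sgn(7429)=+, so +1.
(a,b)_3: α=-2, u≡2; β=-2, v≡1 (mod 3); (2|3)=-1, (1|3)=+1; sign (−1)^0·-1^-2·+1^-2 = +1.
(a,b)_23: α=1, u≡8; β=1, v≡6 (mod 23); (8|23)=+1, (6|23)=+1; sign (−1)^1·+1^1·+1^1 = -1.
(a,b)_7: α=4, u≡1; β=4, v≡1 (mod 7); (1|7)=+1, (1|7)=+1; sign (−1)^0·+1^4·+1^4 = +1.
(-115, 7429 / ℚ) ramifies at {19, 23}: a division algebra.

[19, 23]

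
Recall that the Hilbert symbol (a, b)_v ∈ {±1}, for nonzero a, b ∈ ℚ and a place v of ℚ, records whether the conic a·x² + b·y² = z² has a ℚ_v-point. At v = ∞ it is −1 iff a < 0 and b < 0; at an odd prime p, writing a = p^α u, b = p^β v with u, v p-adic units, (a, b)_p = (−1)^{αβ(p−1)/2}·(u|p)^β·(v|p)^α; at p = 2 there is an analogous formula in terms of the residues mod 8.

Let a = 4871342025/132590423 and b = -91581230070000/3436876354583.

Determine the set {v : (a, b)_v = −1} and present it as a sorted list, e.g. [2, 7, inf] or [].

[2, 47]

Mod squares: a ≡ 23, b ≡ -1081. Check v ∈ {∞, 2, 3, 5, 7, 11, 23, 47}.
v=2: v_2(a)=0, v_2(b)=4; units ≡ 7, 7 (mod 8); ε·ε+αω+βω = 1·1+0·0+4·0 ≡ 1  ⇒  (a,b)_2 = -1.
v=23: a=23^-1·(≡16), b=23^-3·(≡21) mod 23; (16|23)=+1, (21|23)=-1; (−1)^{-1·-3·11}·(+1)^-3·(-1)^-1 = +1.
v=5: a=5^2·(≡2), b=5^4·(≡1) mod 5; (2|5)=-1, (1|5)=+1; (−1)^{2·4·2}·(-1)^4·(+1)^2 = +1.
v=3: a=3^6·(≡2), b=3^6·(≡2) mod 3; (2|3)=-1, (2|3)=-1; (−1)^{6·6·1}·(-1)^6·(-1)^6 = +1.
v=∞: 23 > 0 and -1081 < 0  ⇒  (a,b)_∞ = +1.
v=47: a=47^2·(≡43), b=47^3·(≡4) mod 47; (43|47)=-1, (4|47)=+1; (−1)^{2·3·23}·(-1)^3·(+1)^2 = -1.
v=7: a=7^-8·(≡2), b=7^-10·(≡1) mod 7; (2|7)=+1, (1|7)=+1; (−1)^{-8·-10·3}·(+1)^-10·(+1)^-8 = +1.
v=11: a=11^2·(≡9), b=11^2·(≡7) mod 11; (9|11)=+1, (7|11)=-1; (−1)^{2·2·5}·(+1)^2·(-1)^2 = +1.
(23, -1081 / ℚ) ramifies at {2, 47}: a division algebra.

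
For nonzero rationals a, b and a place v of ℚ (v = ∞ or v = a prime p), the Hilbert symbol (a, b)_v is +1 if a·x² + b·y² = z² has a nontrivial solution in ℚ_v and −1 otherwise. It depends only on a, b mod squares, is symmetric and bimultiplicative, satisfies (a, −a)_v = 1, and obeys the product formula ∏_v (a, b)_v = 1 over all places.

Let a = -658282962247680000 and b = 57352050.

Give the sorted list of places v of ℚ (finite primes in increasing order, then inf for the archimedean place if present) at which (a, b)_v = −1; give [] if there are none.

Mod squares: a ≡ -3927, b ≡ 2. Check v ∈ {∞, 2, 3, 5, 7, 11, 17}.
v=11: a=11^1·(≡2), b=11^0·(≡8) mod 11; (2|11)=-1, (8|11)=-1; (−1)^{1·0·5}·(-1)^0·(-1)^1 = -1.
v=3: a=3^1·(≡2), b=3^4·(≡2) mod 3; (2|3)=-1, (2|3)=-1; (−1)^{1·4·1}·(-1)^4·(-1)^1 = -1.
v=5: a=5^4·(≡2), b=5^2·(≡2) mod 5; (2|5)=-1, (2|5)=-1; (−1)^{4·2·2}·(-1)^2·(-1)^4 = +1.
v=2: v_2(a)=16, v_2(b)=1; units ≡ 1, 1 (mod 8); ε·ε+αω+βω = 0·0+16·0+1·0 ≡ 0  ⇒  (a,b)_2 = +1.
v=17: a=17^5·(≡5), b=17^2·(≡9) mod 17; (5|17)=-1, (9|17)=+1; (−1)^{5·2·8}·(-1)^2·(+1)^5 = +1.
v=7: a=7^3·(≡5), b=7^2·(≡1) mod 7; (5|7)=-1, (1|7)=+1; (−1)^{3·2·3}·(-1)^2·(+1)^3 = +1.
v=∞: -3927 < 0 and 2 > 0  ⇒  (a,b)_∞ = +1.
Ram(-3927, 2) = {3, 11}; no ℚ_3-point on the conic.

[3, 11]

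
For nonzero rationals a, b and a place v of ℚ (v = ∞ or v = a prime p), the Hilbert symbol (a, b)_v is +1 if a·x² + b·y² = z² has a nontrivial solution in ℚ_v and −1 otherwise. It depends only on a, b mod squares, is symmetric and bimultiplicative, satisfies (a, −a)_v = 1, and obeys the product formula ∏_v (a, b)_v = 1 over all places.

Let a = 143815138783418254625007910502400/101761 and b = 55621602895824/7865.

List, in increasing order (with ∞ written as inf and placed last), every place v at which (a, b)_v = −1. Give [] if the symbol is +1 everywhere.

[23, 37]

Mod squares: a ≡ 2400671, b ≡ 6582485. Check v ∈ {∞, 2, 3, 5, 7, 11, 13, 17, 19, 23, 29, 31, 37}.
v=29: a=29^-2·(≡7), b=29^0·(≡22) mod 29; (7|29)=+1, (22|29)=+1; (−1)^{-2·0·14}·(+1)^0·(+1)^-2 = +1.
v=17: a=17^2·(≡1), b=17^1·(≡8) mod 17; (1|17)=+1, (8|17)=+1; (−1)^{2·1·8}·(+1)^1·(+1)^2 = +1.
v=19: a=19^2·(≡8), b=19^0·(≡5) mod 19; (8|19)=-1, (5|19)=+1; (−1)^{2·0·9}·(-1)^0·(+1)^2 = +1.
v=3: a=3^8·(≡2), b=3^6·(≡2) mod 3; (2|3)=-1, (2|3)=-1; (−1)^{8·6·1}·(-1)^6·(-1)^8 = +1.
v=5: a=5^2·(≡1), b=5^-1·(≡3) mod 5; (1|5)=+1, (3|5)=-1; (−1)^{2·-1·2}·(+1)^-1·(-1)^2 = +1.
v=7: a=7^1·(≡1), b=7^3·(≡5) mod 7; (1|7)=+1, (5|7)=-1; (−1)^{1·3·3}·(+1)^3·(-1)^1 = +1.
v=23: a=23^1·(≡3), b=23^1·(≡13) mod 23; (3|23)=+1, (13|23)=+1; (−1)^{1·1·11}·(+1)^1·(+1)^1 = -1.
v=37: a=37^3·(≡23), b=37^1·(≡21) mod 37; (23|37)=-1, (21|37)=+1; (−1)^{3·1·18}·(-1)^1·(+1)^3 = -1.
v=11: a=11^-2·(≡4), b=11^-2·(≡2) mod 11; (4|11)=+1, (2|11)=-1; (−1)^{-2·-2·5}·(+1)^-2·(-1)^-2 = +1.
v=2: v_2(a)=14, v_2(b)=4; units ≡ 7, 5 (mod 8); ε·ε+αω+βω = 1·0+14·1+4·0 ≡ 0  ⇒  (a,b)_2 = +1.
v=∞: 2400671 > 0 and 6582485 > 0  ⇒  (a,b)_∞ = +1.
v=31: a=31^5·(≡6), b=31^2·(≡4) mod 31; (6|31)=-1, (4|31)=+1; (−1)^{5·2·15}·(-1)^2·(+1)^5 = +1.
v=13: a=13^3·(≡7), b=13^-1·(≡8) mod 13; (7|13)=-1, (8|13)=-1; (−1)^{3·-1·6}·(-1)^-1·(-1)^3 = +1.
(2400671, 6582485 / ℚ) ramifies at {23, 37}: a division algebra.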